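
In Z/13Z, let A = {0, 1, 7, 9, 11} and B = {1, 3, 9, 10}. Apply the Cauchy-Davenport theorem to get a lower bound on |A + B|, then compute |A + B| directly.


Cauchy-Davenport: |A + B| ≥ min(p, |A| + |B| - 1) for A, B nonempty in Z/pZ.
|A| = 5, |B| = 4, p = 13.
CD lower bound = min(13, 5 + 4 - 1) = min(13, 8) = 8.
Compute A + B mod 13 directly:
a = 0: 0+1=1, 0+3=3, 0+9=9, 0+10=10
a = 1: 1+1=2, 1+3=4, 1+9=10, 1+10=11
a = 7: 7+1=8, 7+3=10, 7+9=3, 7+10=4
a = 9: 9+1=10, 9+3=12, 9+9=5, 9+10=6
a = 11: 11+1=12, 11+3=1, 11+9=7, 11+10=8
A + B = {1, 2, 3, 4, 5, 6, 7, 8, 9, 10, 11, 12}, so |A + B| = 12.
Verify: 12 ≥ 8? Yes ✓.

CD lower bound = 8, actual |A + B| = 12.


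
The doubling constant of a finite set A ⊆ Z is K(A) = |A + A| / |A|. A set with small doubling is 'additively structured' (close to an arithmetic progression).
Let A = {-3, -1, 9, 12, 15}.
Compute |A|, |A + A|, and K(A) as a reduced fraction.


|A| = 5.
Compute A + A by enumerating all 25 pairs.
A + A = {-6, -4, -2, 6, 8, 9, 11, 12, 14, 18, 21, 24, 27, 30}, so |A + A| = 14.
K = |A + A| / |A| = 14/5 (already in lowest terms) ≈ 2.8000.
Reference: AP of size 5 gives K = 9/5 ≈ 1.8000; a fully generic set of size 5 gives K ≈ 3.0000.

|A| = 5, |A + A| = 14, K = 14/5.


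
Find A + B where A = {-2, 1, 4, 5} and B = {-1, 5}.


A + B = {a + b : a ∈ A, b ∈ B}.
Enumerate all |A|·|B| = 4·2 = 8 pairs (a, b) and collect distinct sums.
a = -2: -2+-1=-3, -2+5=3
a = 1: 1+-1=0, 1+5=6
a = 4: 4+-1=3, 4+5=9
a = 5: 5+-1=4, 5+5=10
Collecting distinct sums: A + B = {-3, 0, 3, 4, 6, 9, 10}
|A + B| = 7

A + B = {-3, 0, 3, 4, 6, 9, 10}


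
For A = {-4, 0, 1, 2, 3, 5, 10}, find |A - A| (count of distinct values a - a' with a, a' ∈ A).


A - A = {a - a' : a, a' ∈ A}; |A| = 7.
Bounds: 2|A|-1 ≤ |A - A| ≤ |A|² - |A| + 1, i.e. 13 ≤ |A - A| ≤ 43.
Note: 0 ∈ A - A always (from a - a). The set is symmetric: if d ∈ A - A then -d ∈ A - A.
Enumerate nonzero differences d = a - a' with a > a' (then include -d):
Positive differences: {1, 2, 3, 4, 5, 6, 7, 8, 9, 10, 14}
Full difference set: {0} ∪ (positive diffs) ∪ (negative diffs).
|A - A| = 1 + 2·11 = 23 (matches direct enumeration: 23).

|A - A| = 23


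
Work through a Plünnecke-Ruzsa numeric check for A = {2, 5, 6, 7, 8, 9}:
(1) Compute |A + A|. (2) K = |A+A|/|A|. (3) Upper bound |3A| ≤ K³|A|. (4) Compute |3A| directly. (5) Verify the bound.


|A| = 6.
Step 1: Compute A + A by enumerating all 36 pairs.
A + A = {4, 7, 8, 9, 10, 11, 12, 13, 14, 15, 16, 17, 18}, so |A + A| = 13.
Step 2: Doubling constant K = |A + A|/|A| = 13/6 = 13/6 ≈ 2.1667.
Step 3: Plünnecke-Ruzsa gives |3A| ≤ K³·|A| = (2.1667)³ · 6 ≈ 61.0278.
Step 4: Compute 3A = A + A + A directly by enumerating all triples (a,b,c) ∈ A³; |3A| = 20.
Step 5: Check 20 ≤ 61.0278? Yes ✓.

K = 13/6, Plünnecke-Ruzsa bound K³|A| ≈ 61.0278, |3A| = 20, inequality holds.


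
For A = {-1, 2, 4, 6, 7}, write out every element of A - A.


A - A = {a - a' : a, a' ∈ A}.
Compute a - a' for each ordered pair (a, a'):
a = -1: -1--1=0, -1-2=-3, -1-4=-5, -1-6=-7, -1-7=-8
a = 2: 2--1=3, 2-2=0, 2-4=-2, 2-6=-4, 2-7=-5
a = 4: 4--1=5, 4-2=2, 4-4=0, 4-6=-2, 4-7=-3
a = 6: 6--1=7, 6-2=4, 6-4=2, 6-6=0, 6-7=-1
a = 7: 7--1=8, 7-2=5, 7-4=3, 7-6=1, 7-7=0
Collecting distinct values (and noting 0 appears from a-a):
A - A = {-8, -7, -5, -4, -3, -2, -1, 0, 1, 2, 3, 4, 5, 7, 8}
|A - A| = 15

A - A = {-8, -7, -5, -4, -3, -2, -1, 0, 1, 2, 3, 4, 5, 7, 8}


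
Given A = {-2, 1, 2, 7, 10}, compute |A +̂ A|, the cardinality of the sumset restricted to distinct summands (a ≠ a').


Restricted sumset: A +̂ A = {a + a' : a ∈ A, a' ∈ A, a ≠ a'}.
Equivalently, take A + A and drop any sum 2a that is achievable ONLY as a + a for a ∈ A (i.e. sums representable only with equal summands).
Enumerate pairs (a, a') with a < a' (symmetric, so each unordered pair gives one sum; this covers all a ≠ a'):
  -2 + 1 = -1
  -2 + 2 = 0
  -2 + 7 = 5
  -2 + 10 = 8
  1 + 2 = 3
  1 + 7 = 8
  1 + 10 = 11
  2 + 7 = 9
  2 + 10 = 12
  7 + 10 = 17
Collected distinct sums: {-1, 0, 3, 5, 8, 9, 11, 12, 17}
|A +̂ A| = 9
(Reference bound: |A +̂ A| ≥ 2|A| - 3 for |A| ≥ 2, with |A| = 5 giving ≥ 7.)

|A +̂ A| = 9


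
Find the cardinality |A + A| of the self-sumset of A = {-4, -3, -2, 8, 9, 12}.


A + A = {a + a' : a, a' ∈ A}; |A| = 6.
General bounds: 2|A| - 1 ≤ |A + A| ≤ |A|(|A|+1)/2, i.e. 11 ≤ |A + A| ≤ 21.
Lower bound 2|A|-1 is attained iff A is an arithmetic progression.
Enumerate sums a + a' for a ≤ a' (symmetric, so this suffices):
a = -4: -4+-4=-8, -4+-3=-7, -4+-2=-6, -4+8=4, -4+9=5, -4+12=8
a = -3: -3+-3=-6, -3+-2=-5, -3+8=5, -3+9=6, -3+12=9
a = -2: -2+-2=-4, -2+8=6, -2+9=7, -2+12=10
a = 8: 8+8=16, 8+9=17, 8+12=20
a = 9: 9+9=18, 9+12=21
a = 12: 12+12=24
Distinct sums: {-8, -7, -6, -5, -4, 4, 5, 6, 7, 8, 9, 10, 16, 17, 18, 20, 21, 24}
|A + A| = 18

|A + A| = 18


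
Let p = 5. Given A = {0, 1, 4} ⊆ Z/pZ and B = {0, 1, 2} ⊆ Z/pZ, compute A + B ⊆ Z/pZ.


Work in Z/5Z: reduce every sum a + b modulo 5.
Enumerate all 9 pairs:
a = 0: 0+0=0, 0+1=1, 0+2=2
a = 1: 1+0=1, 1+1=2, 1+2=3
a = 4: 4+0=4, 4+1=0, 4+2=1
Distinct residues collected: {0, 1, 2, 3, 4}
|A + B| = 5 (out of 5 total residues).

A + B = {0, 1, 2, 3, 4}


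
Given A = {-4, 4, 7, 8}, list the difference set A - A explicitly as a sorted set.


A - A = {a - a' : a, a' ∈ A}.
Compute a - a' for each ordered pair (a, a'):
a = -4: -4--4=0, -4-4=-8, -4-7=-11, -4-8=-12
a = 4: 4--4=8, 4-4=0, 4-7=-3, 4-8=-4
a = 7: 7--4=11, 7-4=3, 7-7=0, 7-8=-1
a = 8: 8--4=12, 8-4=4, 8-7=1, 8-8=0
Collecting distinct values (and noting 0 appears from a-a):
A - A = {-12, -11, -8, -4, -3, -1, 0, 1, 3, 4, 8, 11, 12}
|A - A| = 13

A - A = {-12, -11, -8, -4, -3, -1, 0, 1, 3, 4, 8, 11, 12}


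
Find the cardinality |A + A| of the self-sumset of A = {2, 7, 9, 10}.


A + A = {a + a' : a, a' ∈ A}; |A| = 4.
General bounds: 2|A| - 1 ≤ |A + A| ≤ |A|(|A|+1)/2, i.e. 7 ≤ |A + A| ≤ 10.
Lower bound 2|A|-1 is attained iff A is an arithmetic progression.
Enumerate sums a + a' for a ≤ a' (symmetric, so this suffices):
a = 2: 2+2=4, 2+7=9, 2+9=11, 2+10=12
a = 7: 7+7=14, 7+9=16, 7+10=17
a = 9: 9+9=18, 9+10=19
a = 10: 10+10=20
Distinct sums: {4, 9, 11, 12, 14, 16, 17, 18, 19, 20}
|A + A| = 10

|A + A| = 10


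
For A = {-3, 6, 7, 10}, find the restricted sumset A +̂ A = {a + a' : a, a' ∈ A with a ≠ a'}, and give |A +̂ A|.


Restricted sumset: A +̂ A = {a + a' : a ∈ A, a' ∈ A, a ≠ a'}.
Equivalently, take A + A and drop any sum 2a that is achievable ONLY as a + a for a ∈ A (i.e. sums representable only with equal summands).
Enumerate pairs (a, a') with a < a' (symmetric, so each unordered pair gives one sum; this covers all a ≠ a'):
  -3 + 6 = 3
  -3 + 7 = 4
  -3 + 10 = 7
  6 + 7 = 13
  6 + 10 = 16
  7 + 10 = 17
Collected distinct sums: {3, 4, 7, 13, 16, 17}
|A +̂ A| = 6
(Reference bound: |A +̂ A| ≥ 2|A| - 3 for |A| ≥ 2, with |A| = 4 giving ≥ 5.)

|A +̂ A| = 6


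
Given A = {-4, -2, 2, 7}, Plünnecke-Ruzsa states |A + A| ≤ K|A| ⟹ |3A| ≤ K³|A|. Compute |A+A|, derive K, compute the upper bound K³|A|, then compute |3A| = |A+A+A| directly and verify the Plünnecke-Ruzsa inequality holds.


|A| = 4.
Step 1: Compute A + A by enumerating all 16 pairs.
A + A = {-8, -6, -4, -2, 0, 3, 4, 5, 9, 14}, so |A + A| = 10.
Step 2: Doubling constant K = |A + A|/|A| = 10/4 = 10/4 ≈ 2.5000.
Step 3: Plünnecke-Ruzsa gives |3A| ≤ K³·|A| = (2.5000)³ · 4 ≈ 62.5000.
Step 4: Compute 3A = A + A + A directly by enumerating all triples (a,b,c) ∈ A³; |3A| = 19.
Step 5: Check 19 ≤ 62.5000? Yes ✓.

K = 10/4, Plünnecke-Ruzsa bound K³|A| ≈ 62.5000, |3A| = 19, inequality holds.


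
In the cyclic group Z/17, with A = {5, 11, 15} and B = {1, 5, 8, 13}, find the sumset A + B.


Work in Z/17Z: reduce every sum a + b modulo 17.
Enumerate all 12 pairs:
a = 5: 5+1=6, 5+5=10, 5+8=13, 5+13=1
a = 11: 11+1=12, 11+5=16, 11+8=2, 11+13=7
a = 15: 15+1=16, 15+5=3, 15+8=6, 15+13=11
Distinct residues collected: {1, 2, 3, 6, 7, 10, 11, 12, 13, 16}
|A + B| = 10 (out of 17 total residues).

A + B = {1, 2, 3, 6, 7, 10, 11, 12, 13, 16}


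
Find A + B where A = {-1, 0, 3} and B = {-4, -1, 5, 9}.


A + B = {a + b : a ∈ A, b ∈ B}.
Enumerate all |A|·|B| = 3·4 = 12 pairs (a, b) and collect distinct sums.
a = -1: -1+-4=-5, -1+-1=-2, -1+5=4, -1+9=8
a = 0: 0+-4=-4, 0+-1=-1, 0+5=5, 0+9=9
a = 3: 3+-4=-1, 3+-1=2, 3+5=8, 3+9=12
Collecting distinct sums: A + B = {-5, -4, -2, -1, 2, 4, 5, 8, 9, 12}
|A + B| = 10

A + B = {-5, -4, -2, -1, 2, 4, 5, 8, 9, 12}


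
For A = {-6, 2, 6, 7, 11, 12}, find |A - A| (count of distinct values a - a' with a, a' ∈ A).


A - A = {a - a' : a, a' ∈ A}; |A| = 6.
Bounds: 2|A|-1 ≤ |A - A| ≤ |A|² - |A| + 1, i.e. 11 ≤ |A - A| ≤ 31.
Note: 0 ∈ A - A always (from a - a). The set is symmetric: if d ∈ A - A then -d ∈ A - A.
Enumerate nonzero differences d = a - a' with a > a' (then include -d):
Positive differences: {1, 4, 5, 6, 8, 9, 10, 12, 13, 17, 18}
Full difference set: {0} ∪ (positive diffs) ∪ (negative diffs).
|A - A| = 1 + 2·11 = 23 (matches direct enumeration: 23).

|A - A| = 23


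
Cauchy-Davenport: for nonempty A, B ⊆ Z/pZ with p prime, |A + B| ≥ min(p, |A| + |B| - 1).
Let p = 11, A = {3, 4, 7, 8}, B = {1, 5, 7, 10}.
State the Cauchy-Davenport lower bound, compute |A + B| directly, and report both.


Cauchy-Davenport: |A + B| ≥ min(p, |A| + |B| - 1) for A, B nonempty in Z/pZ.
|A| = 4, |B| = 4, p = 11.
CD lower bound = min(11, 4 + 4 - 1) = min(11, 7) = 7.
Compute A + B mod 11 directly:
a = 3: 3+1=4, 3+5=8, 3+7=10, 3+10=2
a = 4: 4+1=5, 4+5=9, 4+7=0, 4+10=3
a = 7: 7+1=8, 7+5=1, 7+7=3, 7+10=6
a = 8: 8+1=9, 8+5=2, 8+7=4, 8+10=7
A + B = {0, 1, 2, 3, 4, 5, 6, 7, 8, 9, 10}, so |A + B| = 11.
Verify: 11 ≥ 7? Yes ✓.

CD lower bound = 7, actual |A + B| = 11.


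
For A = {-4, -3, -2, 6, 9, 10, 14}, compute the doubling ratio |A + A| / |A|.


|A| = 7.
Compute A + A by enumerating all 49 pairs.
A + A = {-8, -7, -6, -5, -4, 2, 3, 4, 5, 6, 7, 8, 10, 11, 12, 15, 16, 18, 19, 20, 23, 24, 28}, so |A + A| = 23.
K = |A + A| / |A| = 23/7 (already in lowest terms) ≈ 3.2857.
Reference: AP of size 7 gives K = 13/7 ≈ 1.8571; a fully generic set of size 7 gives K ≈ 4.0000.

|A| = 7, |A + A| = 23, K = 23/7.


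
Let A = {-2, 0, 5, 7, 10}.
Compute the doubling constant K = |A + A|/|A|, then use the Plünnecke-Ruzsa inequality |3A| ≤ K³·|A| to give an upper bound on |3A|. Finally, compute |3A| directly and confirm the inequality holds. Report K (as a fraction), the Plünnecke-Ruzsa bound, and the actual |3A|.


|A| = 5.
Step 1: Compute A + A by enumerating all 25 pairs.
A + A = {-4, -2, 0, 3, 5, 7, 8, 10, 12, 14, 15, 17, 20}, so |A + A| = 13.
Step 2: Doubling constant K = |A + A|/|A| = 13/5 = 13/5 ≈ 2.6000.
Step 3: Plünnecke-Ruzsa gives |3A| ≤ K³·|A| = (2.6000)³ · 5 ≈ 87.8800.
Step 4: Compute 3A = A + A + A directly by enumerating all triples (a,b,c) ∈ A³; |3A| = 25.
Step 5: Check 25 ≤ 87.8800? Yes ✓.

K = 13/5, Plünnecke-Ruzsa bound K³|A| ≈ 87.8800, |3A| = 25, inequality holds.


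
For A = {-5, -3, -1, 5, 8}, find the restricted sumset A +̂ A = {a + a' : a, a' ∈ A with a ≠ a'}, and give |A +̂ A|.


Restricted sumset: A +̂ A = {a + a' : a ∈ A, a' ∈ A, a ≠ a'}.
Equivalently, take A + A and drop any sum 2a that is achievable ONLY as a + a for a ∈ A (i.e. sums representable only with equal summands).
Enumerate pairs (a, a') with a < a' (symmetric, so each unordered pair gives one sum; this covers all a ≠ a'):
  -5 + -3 = -8
  -5 + -1 = -6
  -5 + 5 = 0
  -5 + 8 = 3
  -3 + -1 = -4
  -3 + 5 = 2
  -3 + 8 = 5
  -1 + 5 = 4
  -1 + 8 = 7
  5 + 8 = 13
Collected distinct sums: {-8, -6, -4, 0, 2, 3, 4, 5, 7, 13}
|A +̂ A| = 10
(Reference bound: |A +̂ A| ≥ 2|A| - 3 for |A| ≥ 2, with |A| = 5 giving ≥ 7.)

|A +̂ A| = 10


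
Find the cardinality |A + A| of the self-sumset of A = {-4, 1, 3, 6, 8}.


A + A = {a + a' : a, a' ∈ A}; |A| = 5.
General bounds: 2|A| - 1 ≤ |A + A| ≤ |A|(|A|+1)/2, i.e. 9 ≤ |A + A| ≤ 15.
Lower bound 2|A|-1 is attained iff A is an arithmetic progression.
Enumerate sums a + a' for a ≤ a' (symmetric, so this suffices):
a = -4: -4+-4=-8, -4+1=-3, -4+3=-1, -4+6=2, -4+8=4
a = 1: 1+1=2, 1+3=4, 1+6=7, 1+8=9
a = 3: 3+3=6, 3+6=9, 3+8=11
a = 6: 6+6=12, 6+8=14
a = 8: 8+8=16
Distinct sums: {-8, -3, -1, 2, 4, 6, 7, 9, 11, 12, 14, 16}
|A + A| = 12

|A + A| = 12


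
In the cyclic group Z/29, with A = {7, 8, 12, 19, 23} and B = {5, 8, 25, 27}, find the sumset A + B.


Work in Z/29Z: reduce every sum a + b modulo 29.
Enumerate all 20 pairs:
a = 7: 7+5=12, 7+8=15, 7+25=3, 7+27=5
a = 8: 8+5=13, 8+8=16, 8+25=4, 8+27=6
a = 12: 12+5=17, 12+8=20, 12+25=8, 12+27=10
a = 19: 19+5=24, 19+8=27, 19+25=15, 19+27=17
a = 23: 23+5=28, 23+8=2, 23+25=19, 23+27=21
Distinct residues collected: {2, 3, 4, 5, 6, 8, 10, 12, 13, 15, 16, 17, 19, 20, 21, 24, 27, 28}
|A + B| = 18 (out of 29 total residues).

A + B = {2, 3, 4, 5, 6, 8, 10, 12, 13, 15, 16, 17, 19, 20, 21, 24, 27, 28}


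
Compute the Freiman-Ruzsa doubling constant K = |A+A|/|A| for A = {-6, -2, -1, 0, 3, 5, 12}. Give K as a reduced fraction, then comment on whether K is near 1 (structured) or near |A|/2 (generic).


|A| = 7.
Compute A + A by enumerating all 49 pairs.
A + A = {-12, -8, -7, -6, -4, -3, -2, -1, 0, 1, 2, 3, 4, 5, 6, 8, 10, 11, 12, 15, 17, 24}, so |A + A| = 22.
K = |A + A| / |A| = 22/7 (already in lowest terms) ≈ 3.1429.
Reference: AP of size 7 gives K = 13/7 ≈ 1.8571; a fully generic set of size 7 gives K ≈ 4.0000.

|A| = 7, |A + A| = 22, K = 22/7.


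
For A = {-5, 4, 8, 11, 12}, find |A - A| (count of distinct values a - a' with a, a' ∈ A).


A - A = {a - a' : a, a' ∈ A}; |A| = 5.
Bounds: 2|A|-1 ≤ |A - A| ≤ |A|² - |A| + 1, i.e. 9 ≤ |A - A| ≤ 21.
Note: 0 ∈ A - A always (from a - a). The set is symmetric: if d ∈ A - A then -d ∈ A - A.
Enumerate nonzero differences d = a - a' with a > a' (then include -d):
Positive differences: {1, 3, 4, 7, 8, 9, 13, 16, 17}
Full difference set: {0} ∪ (positive diffs) ∪ (negative diffs).
|A - A| = 1 + 2·9 = 19 (matches direct enumeration: 19).

|A - A| = 19


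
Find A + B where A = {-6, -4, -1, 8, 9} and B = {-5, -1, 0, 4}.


A + B = {a + b : a ∈ A, b ∈ B}.
Enumerate all |A|·|B| = 5·4 = 20 pairs (a, b) and collect distinct sums.
a = -6: -6+-5=-11, -6+-1=-7, -6+0=-6, -6+4=-2
a = -4: -4+-5=-9, -4+-1=-5, -4+0=-4, -4+4=0
a = -1: -1+-5=-6, -1+-1=-2, -1+0=-1, -1+4=3
a = 8: 8+-5=3, 8+-1=7, 8+0=8, 8+4=12
a = 9: 9+-5=4, 9+-1=8, 9+0=9, 9+4=13
Collecting distinct sums: A + B = {-11, -9, -7, -6, -5, -4, -2, -1, 0, 3, 4, 7, 8, 9, 12, 13}
|A + B| = 16

A + B = {-11, -9, -7, -6, -5, -4, -2, -1, 0, 3, 4, 7, 8, 9, 12, 13}


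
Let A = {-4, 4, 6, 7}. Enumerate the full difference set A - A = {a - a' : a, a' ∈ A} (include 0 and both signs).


A - A = {a - a' : a, a' ∈ A}.
Compute a - a' for each ordered pair (a, a'):
a = -4: -4--4=0, -4-4=-8, -4-6=-10, -4-7=-11
a = 4: 4--4=8, 4-4=0, 4-6=-2, 4-7=-3
a = 6: 6--4=10, 6-4=2, 6-6=0, 6-7=-1
a = 7: 7--4=11, 7-4=3, 7-6=1, 7-7=0
Collecting distinct values (and noting 0 appears from a-a):
A - A = {-11, -10, -8, -3, -2, -1, 0, 1, 2, 3, 8, 10, 11}
|A - A| = 13

A - A = {-11, -10, -8, -3, -2, -1, 0, 1, 2, 3, 8, 10, 11}


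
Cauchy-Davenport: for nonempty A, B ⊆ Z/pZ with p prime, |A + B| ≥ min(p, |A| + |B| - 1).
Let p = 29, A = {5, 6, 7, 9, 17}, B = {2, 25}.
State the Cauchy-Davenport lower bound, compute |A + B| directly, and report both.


Cauchy-Davenport: |A + B| ≥ min(p, |A| + |B| - 1) for A, B nonempty in Z/pZ.
|A| = 5, |B| = 2, p = 29.
CD lower bound = min(29, 5 + 2 - 1) = min(29, 6) = 6.
Compute A + B mod 29 directly:
a = 5: 5+2=7, 5+25=1
a = 6: 6+2=8, 6+25=2
a = 7: 7+2=9, 7+25=3
a = 9: 9+2=11, 9+25=5
a = 17: 17+2=19, 17+25=13
A + B = {1, 2, 3, 5, 7, 8, 9, 11, 13, 19}, so |A + B| = 10.
Verify: 10 ≥ 6? Yes ✓.

CD lower bound = 6, actual |A + B| = 10.


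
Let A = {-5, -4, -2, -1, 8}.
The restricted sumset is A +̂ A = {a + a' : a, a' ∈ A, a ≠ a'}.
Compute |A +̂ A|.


Restricted sumset: A +̂ A = {a + a' : a ∈ A, a' ∈ A, a ≠ a'}.
Equivalently, take A + A and drop any sum 2a that is achievable ONLY as a + a for a ∈ A (i.e. sums representable only with equal summands).
Enumerate pairs (a, a') with a < a' (symmetric, so each unordered pair gives one sum; this covers all a ≠ a'):
  -5 + -4 = -9
  -5 + -2 = -7
  -5 + -1 = -6
  -5 + 8 = 3
  -4 + -2 = -6
  -4 + -1 = -5
  -4 + 8 = 4
  -2 + -1 = -3
  -2 + 8 = 6
  -1 + 8 = 7
Collected distinct sums: {-9, -7, -6, -5, -3, 3, 4, 6, 7}
|A +̂ A| = 9
(Reference bound: |A +̂ A| ≥ 2|A| - 3 for |A| ≥ 2, with |A| = 5 giving ≥ 7.)

|A +̂ A| = 9


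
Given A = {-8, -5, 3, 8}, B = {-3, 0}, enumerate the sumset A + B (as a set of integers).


A + B = {a + b : a ∈ A, b ∈ B}.
Enumerate all |A|·|B| = 4·2 = 8 pairs (a, b) and collect distinct sums.
a = -8: -8+-3=-11, -8+0=-8
a = -5: -5+-3=-8, -5+0=-5
a = 3: 3+-3=0, 3+0=3
a = 8: 8+-3=5, 8+0=8
Collecting distinct sums: A + B = {-11, -8, -5, 0, 3, 5, 8}
|A + B| = 7

A + B = {-11, -8, -5, 0, 3, 5, 8}


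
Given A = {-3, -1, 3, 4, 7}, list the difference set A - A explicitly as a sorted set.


A - A = {a - a' : a, a' ∈ A}.
Compute a - a' for each ordered pair (a, a'):
a = -3: -3--3=0, -3--1=-2, -3-3=-6, -3-4=-7, -3-7=-10
a = -1: -1--3=2, -1--1=0, -1-3=-4, -1-4=-5, -1-7=-8
a = 3: 3--3=6, 3--1=4, 3-3=0, 3-4=-1, 3-7=-4
a = 4: 4--3=7, 4--1=5, 4-3=1, 4-4=0, 4-7=-3
a = 7: 7--3=10, 7--1=8, 7-3=4, 7-4=3, 7-7=0
Collecting distinct values (and noting 0 appears from a-a):
A - A = {-10, -8, -7, -6, -5, -4, -3, -2, -1, 0, 1, 2, 3, 4, 5, 6, 7, 8, 10}
|A - A| = 19

A - A = {-10, -8, -7, -6, -5, -4, -3, -2, -1, 0, 1, 2, 3, 4, 5, 6, 7, 8, 10}


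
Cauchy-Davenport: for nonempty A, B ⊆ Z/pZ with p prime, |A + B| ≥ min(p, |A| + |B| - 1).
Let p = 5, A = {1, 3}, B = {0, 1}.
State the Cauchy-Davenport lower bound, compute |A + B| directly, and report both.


Cauchy-Davenport: |A + B| ≥ min(p, |A| + |B| - 1) for A, B nonempty in Z/pZ.
|A| = 2, |B| = 2, p = 5.
CD lower bound = min(5, 2 + 2 - 1) = min(5, 3) = 3.
Compute A + B mod 5 directly:
a = 1: 1+0=1, 1+1=2
a = 3: 3+0=3, 3+1=4
A + B = {1, 2, 3, 4}, so |A + B| = 4.
Verify: 4 ≥ 3? Yes ✓.

CD lower bound = 3, actual |A + B| = 4.


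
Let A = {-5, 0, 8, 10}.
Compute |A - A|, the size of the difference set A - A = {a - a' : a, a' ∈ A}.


A - A = {a - a' : a, a' ∈ A}; |A| = 4.
Bounds: 2|A|-1 ≤ |A - A| ≤ |A|² - |A| + 1, i.e. 7 ≤ |A - A| ≤ 13.
Note: 0 ∈ A - A always (from a - a). The set is symmetric: if d ∈ A - A then -d ∈ A - A.
Enumerate nonzero differences d = a - a' with a > a' (then include -d):
Positive differences: {2, 5, 8, 10, 13, 15}
Full difference set: {0} ∪ (positive diffs) ∪ (negative diffs).
|A - A| = 1 + 2·6 = 13 (matches direct enumeration: 13).

|A - A| = 13


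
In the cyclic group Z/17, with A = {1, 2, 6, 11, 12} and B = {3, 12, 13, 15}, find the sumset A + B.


Work in Z/17Z: reduce every sum a + b modulo 17.
Enumerate all 20 pairs:
a = 1: 1+3=4, 1+12=13, 1+13=14, 1+15=16
a = 2: 2+3=5, 2+12=14, 2+13=15, 2+15=0
a = 6: 6+3=9, 6+12=1, 6+13=2, 6+15=4
a = 11: 11+3=14, 11+12=6, 11+13=7, 11+15=9
a = 12: 12+3=15, 12+12=7, 12+13=8, 12+15=10
Distinct residues collected: {0, 1, 2, 4, 5, 6, 7, 8, 9, 10, 13, 14, 15, 16}
|A + B| = 14 (out of 17 total residues).

A + B = {0, 1, 2, 4, 5, 6, 7, 8, 9, 10, 13, 14, 15, 16}


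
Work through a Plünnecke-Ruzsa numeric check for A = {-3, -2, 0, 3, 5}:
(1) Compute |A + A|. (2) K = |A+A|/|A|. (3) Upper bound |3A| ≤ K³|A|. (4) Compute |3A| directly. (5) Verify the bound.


|A| = 5.
Step 1: Compute A + A by enumerating all 25 pairs.
A + A = {-6, -5, -4, -3, -2, 0, 1, 2, 3, 5, 6, 8, 10}, so |A + A| = 13.
Step 2: Doubling constant K = |A + A|/|A| = 13/5 = 13/5 ≈ 2.6000.
Step 3: Plünnecke-Ruzsa gives |3A| ≤ K³·|A| = (2.6000)³ · 5 ≈ 87.8800.
Step 4: Compute 3A = A + A + A directly by enumerating all triples (a,b,c) ∈ A³; |3A| = 23.
Step 5: Check 23 ≤ 87.8800? Yes ✓.

K = 13/5, Plünnecke-Ruzsa bound K³|A| ≈ 87.8800, |3A| = 23, inequality holds.


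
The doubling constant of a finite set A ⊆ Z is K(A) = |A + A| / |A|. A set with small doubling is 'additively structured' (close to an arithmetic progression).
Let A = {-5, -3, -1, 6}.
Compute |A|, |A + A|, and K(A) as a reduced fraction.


|A| = 4.
Compute A + A by enumerating all 16 pairs.
A + A = {-10, -8, -6, -4, -2, 1, 3, 5, 12}, so |A + A| = 9.
K = |A + A| / |A| = 9/4 (already in lowest terms) ≈ 2.2500.
Reference: AP of size 4 gives K = 7/4 ≈ 1.7500; a fully generic set of size 4 gives K ≈ 2.5000.

|A| = 4, |A + A| = 9, K = 9/4.


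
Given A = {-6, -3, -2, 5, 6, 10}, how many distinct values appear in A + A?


A + A = {a + a' : a, a' ∈ A}; |A| = 6.
General bounds: 2|A| - 1 ≤ |A + A| ≤ |A|(|A|+1)/2, i.e. 11 ≤ |A + A| ≤ 21.
Lower bound 2|A|-1 is attained iff A is an arithmetic progression.
Enumerate sums a + a' for a ≤ a' (symmetric, so this suffices):
a = -6: -6+-6=-12, -6+-3=-9, -6+-2=-8, -6+5=-1, -6+6=0, -6+10=4
a = -3: -3+-3=-6, -3+-2=-5, -3+5=2, -3+6=3, -3+10=7
a = -2: -2+-2=-4, -2+5=3, -2+6=4, -2+10=8
a = 5: 5+5=10, 5+6=11, 5+10=15
a = 6: 6+6=12, 6+10=16
a = 10: 10+10=20
Distinct sums: {-12, -9, -8, -6, -5, -4, -1, 0, 2, 3, 4, 7, 8, 10, 11, 12, 15, 16, 20}
|A + A| = 19

|A + A| = 19


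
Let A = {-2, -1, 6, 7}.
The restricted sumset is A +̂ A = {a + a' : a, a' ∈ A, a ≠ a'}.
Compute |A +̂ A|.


Restricted sumset: A +̂ A = {a + a' : a ∈ A, a' ∈ A, a ≠ a'}.
Equivalently, take A + A and drop any sum 2a that is achievable ONLY as a + a for a ∈ A (i.e. sums representable only with equal summands).
Enumerate pairs (a, a') with a < a' (symmetric, so each unordered pair gives one sum; this covers all a ≠ a'):
  -2 + -1 = -3
  -2 + 6 = 4
  -2 + 7 = 5
  -1 + 6 = 5
  -1 + 7 = 6
  6 + 7 = 13
Collected distinct sums: {-3, 4, 5, 6, 13}
|A +̂ A| = 5
(Reference bound: |A +̂ A| ≥ 2|A| - 3 for |A| ≥ 2, with |A| = 4 giving ≥ 5.)

|A +̂ A| = 5


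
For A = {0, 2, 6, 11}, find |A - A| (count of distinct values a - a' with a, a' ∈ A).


A - A = {a - a' : a, a' ∈ A}; |A| = 4.
Bounds: 2|A|-1 ≤ |A - A| ≤ |A|² - |A| + 1, i.e. 7 ≤ |A - A| ≤ 13.
Note: 0 ∈ A - A always (from a - a). The set is symmetric: if d ∈ A - A then -d ∈ A - A.
Enumerate nonzero differences d = a - a' with a > a' (then include -d):
Positive differences: {2, 4, 5, 6, 9, 11}
Full difference set: {0} ∪ (positive diffs) ∪ (negative diffs).
|A - A| = 1 + 2·6 = 13 (matches direct enumeration: 13).

|A - A| = 13


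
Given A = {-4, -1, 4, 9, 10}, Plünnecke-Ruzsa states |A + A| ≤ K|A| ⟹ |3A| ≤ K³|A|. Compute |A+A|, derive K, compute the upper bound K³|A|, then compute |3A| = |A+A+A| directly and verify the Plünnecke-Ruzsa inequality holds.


|A| = 5.
Step 1: Compute A + A by enumerating all 25 pairs.
A + A = {-8, -5, -2, 0, 3, 5, 6, 8, 9, 13, 14, 18, 19, 20}, so |A + A| = 14.
Step 2: Doubling constant K = |A + A|/|A| = 14/5 = 14/5 ≈ 2.8000.
Step 3: Plünnecke-Ruzsa gives |3A| ≤ K³·|A| = (2.8000)³ · 5 ≈ 109.7600.
Step 4: Compute 3A = A + A + A directly by enumerating all triples (a,b,c) ∈ A³; |3A| = 29.
Step 5: Check 29 ≤ 109.7600? Yes ✓.

K = 14/5, Plünnecke-Ruzsa bound K³|A| ≈ 109.7600, |3A| = 29, inequality holds.


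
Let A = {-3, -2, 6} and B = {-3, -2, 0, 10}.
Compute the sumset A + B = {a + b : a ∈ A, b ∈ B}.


A + B = {a + b : a ∈ A, b ∈ B}.
Enumerate all |A|·|B| = 3·4 = 12 pairs (a, b) and collect distinct sums.
a = -3: -3+-3=-6, -3+-2=-5, -3+0=-3, -3+10=7
a = -2: -2+-3=-5, -2+-2=-4, -2+0=-2, -2+10=8
a = 6: 6+-3=3, 6+-2=4, 6+0=6, 6+10=16
Collecting distinct sums: A + B = {-6, -5, -4, -3, -2, 3, 4, 6, 7, 8, 16}
|A + B| = 11

A + B = {-6, -5, -4, -3, -2, 3, 4, 6, 7, 8, 16}


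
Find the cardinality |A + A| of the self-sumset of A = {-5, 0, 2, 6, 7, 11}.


A + A = {a + a' : a, a' ∈ A}; |A| = 6.
General bounds: 2|A| - 1 ≤ |A + A| ≤ |A|(|A|+1)/2, i.e. 11 ≤ |A + A| ≤ 21.
Lower bound 2|A|-1 is attained iff A is an arithmetic progression.
Enumerate sums a + a' for a ≤ a' (symmetric, so this suffices):
a = -5: -5+-5=-10, -5+0=-5, -5+2=-3, -5+6=1, -5+7=2, -5+11=6
a = 0: 0+0=0, 0+2=2, 0+6=6, 0+7=7, 0+11=11
a = 2: 2+2=4, 2+6=8, 2+7=9, 2+11=13
a = 6: 6+6=12, 6+7=13, 6+11=17
a = 7: 7+7=14, 7+11=18
a = 11: 11+11=22
Distinct sums: {-10, -5, -3, 0, 1, 2, 4, 6, 7, 8, 9, 11, 12, 13, 14, 17, 18, 22}
|A + A| = 18

|A + A| = 18


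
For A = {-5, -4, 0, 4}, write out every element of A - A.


A - A = {a - a' : a, a' ∈ A}.
Compute a - a' for each ordered pair (a, a'):
a = -5: -5--5=0, -5--4=-1, -5-0=-5, -5-4=-9
a = -4: -4--5=1, -4--4=0, -4-0=-4, -4-4=-8
a = 0: 0--5=5, 0--4=4, 0-0=0, 0-4=-4
a = 4: 4--5=9, 4--4=8, 4-0=4, 4-4=0
Collecting distinct values (and noting 0 appears from a-a):
A - A = {-9, -8, -5, -4, -1, 0, 1, 4, 5, 8, 9}
|A - A| = 11

A - A = {-9, -8, -5, -4, -1, 0, 1, 4, 5, 8, 9}


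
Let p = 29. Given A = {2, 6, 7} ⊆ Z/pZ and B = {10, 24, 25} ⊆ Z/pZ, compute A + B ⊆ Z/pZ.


Work in Z/29Z: reduce every sum a + b modulo 29.
Enumerate all 9 pairs:
a = 2: 2+10=12, 2+24=26, 2+25=27
a = 6: 6+10=16, 6+24=1, 6+25=2
a = 7: 7+10=17, 7+24=2, 7+25=3
Distinct residues collected: {1, 2, 3, 12, 16, 17, 26, 27}
|A + B| = 8 (out of 29 total residues).

A + B = {1, 2, 3, 12, 16, 17, 26, 27}


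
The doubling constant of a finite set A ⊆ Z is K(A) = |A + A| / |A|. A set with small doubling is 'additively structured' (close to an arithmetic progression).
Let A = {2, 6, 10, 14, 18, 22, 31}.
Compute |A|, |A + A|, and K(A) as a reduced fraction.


|A| = 7.
Compute A + A by enumerating all 49 pairs.
A + A = {4, 8, 12, 16, 20, 24, 28, 32, 33, 36, 37, 40, 41, 44, 45, 49, 53, 62}, so |A + A| = 18.
K = |A + A| / |A| = 18/7 (already in lowest terms) ≈ 2.5714.
Reference: AP of size 7 gives K = 13/7 ≈ 1.8571; a fully generic set of size 7 gives K ≈ 4.0000.

|A| = 7, |A + A| = 18, K = 18/7.


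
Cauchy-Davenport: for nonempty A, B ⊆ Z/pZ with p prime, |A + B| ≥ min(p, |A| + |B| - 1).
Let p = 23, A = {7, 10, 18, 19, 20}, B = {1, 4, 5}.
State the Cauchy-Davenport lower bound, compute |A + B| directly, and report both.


Cauchy-Davenport: |A + B| ≥ min(p, |A| + |B| - 1) for A, B nonempty in Z/pZ.
|A| = 5, |B| = 3, p = 23.
CD lower bound = min(23, 5 + 3 - 1) = min(23, 7) = 7.
Compute A + B mod 23 directly:
a = 7: 7+1=8, 7+4=11, 7+5=12
a = 10: 10+1=11, 10+4=14, 10+5=15
a = 18: 18+1=19, 18+4=22, 18+5=0
a = 19: 19+1=20, 19+4=0, 19+5=1
a = 20: 20+1=21, 20+4=1, 20+5=2
A + B = {0, 1, 2, 8, 11, 12, 14, 15, 19, 20, 21, 22}, so |A + B| = 12.
Verify: 12 ≥ 7? Yes ✓.

CD lower bound = 7, actual |A + B| = 12.


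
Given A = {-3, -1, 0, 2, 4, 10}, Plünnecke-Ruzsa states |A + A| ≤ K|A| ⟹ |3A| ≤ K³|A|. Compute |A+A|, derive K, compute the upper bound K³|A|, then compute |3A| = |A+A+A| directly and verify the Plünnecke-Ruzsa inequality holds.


|A| = 6.
Step 1: Compute A + A by enumerating all 36 pairs.
A + A = {-6, -4, -3, -2, -1, 0, 1, 2, 3, 4, 6, 7, 8, 9, 10, 12, 14, 20}, so |A + A| = 18.
Step 2: Doubling constant K = |A + A|/|A| = 18/6 = 18/6 ≈ 3.0000.
Step 3: Plünnecke-Ruzsa gives |3A| ≤ K³·|A| = (3.0000)³ · 6 ≈ 162.0000.
Step 4: Compute 3A = A + A + A directly by enumerating all triples (a,b,c) ∈ A³; |3A| = 31.
Step 5: Check 31 ≤ 162.0000? Yes ✓.

K = 18/6, Plünnecke-Ruzsa bound K³|A| ≈ 162.0000, |3A| = 31, inequality holds.


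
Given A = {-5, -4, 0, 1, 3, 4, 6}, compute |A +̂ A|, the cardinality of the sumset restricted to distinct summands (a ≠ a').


Restricted sumset: A +̂ A = {a + a' : a ∈ A, a' ∈ A, a ≠ a'}.
Equivalently, take A + A and drop any sum 2a that is achievable ONLY as a + a for a ∈ A (i.e. sums representable only with equal summands).
Enumerate pairs (a, a') with a < a' (symmetric, so each unordered pair gives one sum; this covers all a ≠ a'):
  -5 + -4 = -9
  -5 + 0 = -5
  -5 + 1 = -4
  -5 + 3 = -2
  -5 + 4 = -1
  -5 + 6 = 1
  -4 + 0 = -4
  -4 + 1 = -3
  -4 + 3 = -1
  -4 + 4 = 0
  -4 + 6 = 2
  0 + 1 = 1
  0 + 3 = 3
  0 + 4 = 4
  0 + 6 = 6
  1 + 3 = 4
  1 + 4 = 5
  1 + 6 = 7
  3 + 4 = 7
  3 + 6 = 9
  4 + 6 = 10
Collected distinct sums: {-9, -5, -4, -3, -2, -1, 0, 1, 2, 3, 4, 5, 6, 7, 9, 10}
|A +̂ A| = 16
(Reference bound: |A +̂ A| ≥ 2|A| - 3 for |A| ≥ 2, with |A| = 7 giving ≥ 11.)

|A +̂ A| = 16


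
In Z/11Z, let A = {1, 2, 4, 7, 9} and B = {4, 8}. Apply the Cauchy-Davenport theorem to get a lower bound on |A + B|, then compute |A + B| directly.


Cauchy-Davenport: |A + B| ≥ min(p, |A| + |B| - 1) for A, B nonempty in Z/pZ.
|A| = 5, |B| = 2, p = 11.
CD lower bound = min(11, 5 + 2 - 1) = min(11, 6) = 6.
Compute A + B mod 11 directly:
a = 1: 1+4=5, 1+8=9
a = 2: 2+4=6, 2+8=10
a = 4: 4+4=8, 4+8=1
a = 7: 7+4=0, 7+8=4
a = 9: 9+4=2, 9+8=6
A + B = {0, 1, 2, 4, 5, 6, 8, 9, 10}, so |A + B| = 9.
Verify: 9 ≥ 6? Yes ✓.

CD lower bound = 6, actual |A + B| = 9.


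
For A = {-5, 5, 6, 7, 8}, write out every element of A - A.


A - A = {a - a' : a, a' ∈ A}.
Compute a - a' for each ordered pair (a, a'):
a = -5: -5--5=0, -5-5=-10, -5-6=-11, -5-7=-12, -5-8=-13
a = 5: 5--5=10, 5-5=0, 5-6=-1, 5-7=-2, 5-8=-3
a = 6: 6--5=11, 6-5=1, 6-6=0, 6-7=-1, 6-8=-2
a = 7: 7--5=12, 7-5=2, 7-6=1, 7-7=0, 7-8=-1
a = 8: 8--5=13, 8-5=3, 8-6=2, 8-7=1, 8-8=0
Collecting distinct values (and noting 0 appears from a-a):
A - A = {-13, -12, -11, -10, -3, -2, -1, 0, 1, 2, 3, 10, 11, 12, 13}
|A - A| = 15

A - A = {-13, -12, -11, -10, -3, -2, -1, 0, 1, 2, 3, 10, 11, 12, 13}


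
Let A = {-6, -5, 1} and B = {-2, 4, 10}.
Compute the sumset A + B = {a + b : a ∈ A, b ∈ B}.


A + B = {a + b : a ∈ A, b ∈ B}.
Enumerate all |A|·|B| = 3·3 = 9 pairs (a, b) and collect distinct sums.
a = -6: -6+-2=-8, -6+4=-2, -6+10=4
a = -5: -5+-2=-7, -5+4=-1, -5+10=5
a = 1: 1+-2=-1, 1+4=5, 1+10=11
Collecting distinct sums: A + B = {-8, -7, -2, -1, 4, 5, 11}
|A + B| = 7

A + B = {-8, -7, -2, -1, 4, 5, 11}


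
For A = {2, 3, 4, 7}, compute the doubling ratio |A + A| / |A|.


|A| = 4.
Compute A + A by enumerating all 16 pairs.
A + A = {4, 5, 6, 7, 8, 9, 10, 11, 14}, so |A + A| = 9.
K = |A + A| / |A| = 9/4 (already in lowest terms) ≈ 2.2500.
Reference: AP of size 4 gives K = 7/4 ≈ 1.7500; a fully generic set of size 4 gives K ≈ 2.5000.

|A| = 4, |A + A| = 9, K = 9/4.


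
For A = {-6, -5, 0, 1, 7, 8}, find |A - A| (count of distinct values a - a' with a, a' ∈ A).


A - A = {a - a' : a, a' ∈ A}; |A| = 6.
Bounds: 2|A|-1 ≤ |A - A| ≤ |A|² - |A| + 1, i.e. 11 ≤ |A - A| ≤ 31.
Note: 0 ∈ A - A always (from a - a). The set is symmetric: if d ∈ A - A then -d ∈ A - A.
Enumerate nonzero differences d = a - a' with a > a' (then include -d):
Positive differences: {1, 5, 6, 7, 8, 12, 13, 14}
Full difference set: {0} ∪ (positive diffs) ∪ (negative diffs).
|A - A| = 1 + 2·8 = 17 (matches direct enumeration: 17).

|A - A| = 17


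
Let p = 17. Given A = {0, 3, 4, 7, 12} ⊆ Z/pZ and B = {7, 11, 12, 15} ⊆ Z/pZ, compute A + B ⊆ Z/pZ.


Work in Z/17Z: reduce every sum a + b modulo 17.
Enumerate all 20 pairs:
a = 0: 0+7=7, 0+11=11, 0+12=12, 0+15=15
a = 3: 3+7=10, 3+11=14, 3+12=15, 3+15=1
a = 4: 4+7=11, 4+11=15, 4+12=16, 4+15=2
a = 7: 7+7=14, 7+11=1, 7+12=2, 7+15=5
a = 12: 12+7=2, 12+11=6, 12+12=7, 12+15=10
Distinct residues collected: {1, 2, 5, 6, 7, 10, 11, 12, 14, 15, 16}
|A + B| = 11 (out of 17 total residues).

A + B = {1, 2, 5, 6, 7, 10, 11, 12, 14, 15, 16}


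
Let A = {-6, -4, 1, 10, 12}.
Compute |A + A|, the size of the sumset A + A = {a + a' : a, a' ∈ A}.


A + A = {a + a' : a, a' ∈ A}; |A| = 5.
General bounds: 2|A| - 1 ≤ |A + A| ≤ |A|(|A|+1)/2, i.e. 9 ≤ |A + A| ≤ 15.
Lower bound 2|A|-1 is attained iff A is an arithmetic progression.
Enumerate sums a + a' for a ≤ a' (symmetric, so this suffices):
a = -6: -6+-6=-12, -6+-4=-10, -6+1=-5, -6+10=4, -6+12=6
a = -4: -4+-4=-8, -4+1=-3, -4+10=6, -4+12=8
a = 1: 1+1=2, 1+10=11, 1+12=13
a = 10: 10+10=20, 10+12=22
a = 12: 12+12=24
Distinct sums: {-12, -10, -8, -5, -3, 2, 4, 6, 8, 11, 13, 20, 22, 24}
|A + A| = 14

|A + A| = 14


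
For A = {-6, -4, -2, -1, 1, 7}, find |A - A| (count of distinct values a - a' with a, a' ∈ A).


A - A = {a - a' : a, a' ∈ A}; |A| = 6.
Bounds: 2|A|-1 ≤ |A - A| ≤ |A|² - |A| + 1, i.e. 11 ≤ |A - A| ≤ 31.
Note: 0 ∈ A - A always (from a - a). The set is symmetric: if d ∈ A - A then -d ∈ A - A.
Enumerate nonzero differences d = a - a' with a > a' (then include -d):
Positive differences: {1, 2, 3, 4, 5, 6, 7, 8, 9, 11, 13}
Full difference set: {0} ∪ (positive diffs) ∪ (negative diffs).
|A - A| = 1 + 2·11 = 23 (matches direct enumeration: 23).

|A - A| = 23


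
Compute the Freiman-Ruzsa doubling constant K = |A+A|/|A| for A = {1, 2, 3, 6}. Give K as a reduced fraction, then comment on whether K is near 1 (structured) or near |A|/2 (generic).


|A| = 4.
Compute A + A by enumerating all 16 pairs.
A + A = {2, 3, 4, 5, 6, 7, 8, 9, 12}, so |A + A| = 9.
K = |A + A| / |A| = 9/4 (already in lowest terms) ≈ 2.2500.
Reference: AP of size 4 gives K = 7/4 ≈ 1.7500; a fully generic set of size 4 gives K ≈ 2.5000.

|A| = 4, |A + A| = 9, K = 9/4.


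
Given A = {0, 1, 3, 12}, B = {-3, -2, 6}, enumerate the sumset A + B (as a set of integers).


A + B = {a + b : a ∈ A, b ∈ B}.
Enumerate all |A|·|B| = 4·3 = 12 pairs (a, b) and collect distinct sums.
a = 0: 0+-3=-3, 0+-2=-2, 0+6=6
a = 1: 1+-3=-2, 1+-2=-1, 1+6=7
a = 3: 3+-3=0, 3+-2=1, 3+6=9
a = 12: 12+-3=9, 12+-2=10, 12+6=18
Collecting distinct sums: A + B = {-3, -2, -1, 0, 1, 6, 7, 9, 10, 18}
|A + B| = 10

A + B = {-3, -2, -1, 0, 1, 6, 7, 9, 10, 18}


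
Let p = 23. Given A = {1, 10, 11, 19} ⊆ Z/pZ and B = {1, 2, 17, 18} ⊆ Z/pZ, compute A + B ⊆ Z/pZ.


Work in Z/23Z: reduce every sum a + b modulo 23.
Enumerate all 16 pairs:
a = 1: 1+1=2, 1+2=3, 1+17=18, 1+18=19
a = 10: 10+1=11, 10+2=12, 10+17=4, 10+18=5
a = 11: 11+1=12, 11+2=13, 11+17=5, 11+18=6
a = 19: 19+1=20, 19+2=21, 19+17=13, 19+18=14
Distinct residues collected: {2, 3, 4, 5, 6, 11, 12, 13, 14, 18, 19, 20, 21}
|A + B| = 13 (out of 23 total residues).

A + B = {2, 3, 4, 5, 6, 11, 12, 13, 14, 18, 19, 20, 21}


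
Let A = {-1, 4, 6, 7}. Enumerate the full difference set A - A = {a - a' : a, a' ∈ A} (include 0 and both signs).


A - A = {a - a' : a, a' ∈ A}.
Compute a - a' for each ordered pair (a, a'):
a = -1: -1--1=0, -1-4=-5, -1-6=-7, -1-7=-8
a = 4: 4--1=5, 4-4=0, 4-6=-2, 4-7=-3
a = 6: 6--1=7, 6-4=2, 6-6=0, 6-7=-1
a = 7: 7--1=8, 7-4=3, 7-6=1, 7-7=0
Collecting distinct values (and noting 0 appears from a-a):
A - A = {-8, -7, -5, -3, -2, -1, 0, 1, 2, 3, 5, 7, 8}
|A - A| = 13

A - A = {-8, -7, -5, -3, -2, -1, 0, 1, 2, 3, 5, 7, 8}


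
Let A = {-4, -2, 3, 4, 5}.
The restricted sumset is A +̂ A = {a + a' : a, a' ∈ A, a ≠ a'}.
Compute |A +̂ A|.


Restricted sumset: A +̂ A = {a + a' : a ∈ A, a' ∈ A, a ≠ a'}.
Equivalently, take A + A and drop any sum 2a that is achievable ONLY as a + a for a ∈ A (i.e. sums representable only with equal summands).
Enumerate pairs (a, a') with a < a' (symmetric, so each unordered pair gives one sum; this covers all a ≠ a'):
  -4 + -2 = -6
  -4 + 3 = -1
  -4 + 4 = 0
  -4 + 5 = 1
  -2 + 3 = 1
  -2 + 4 = 2
  -2 + 5 = 3
  3 + 4 = 7
  3 + 5 = 8
  4 + 5 = 9
Collected distinct sums: {-6, -1, 0, 1, 2, 3, 7, 8, 9}
|A +̂ A| = 9
(Reference bound: |A +̂ A| ≥ 2|A| - 3 for |A| ≥ 2, with |A| = 5 giving ≥ 7.)

|A +̂ A| = 9


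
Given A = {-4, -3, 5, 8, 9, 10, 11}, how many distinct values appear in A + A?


A + A = {a + a' : a, a' ∈ A}; |A| = 7.
General bounds: 2|A| - 1 ≤ |A + A| ≤ |A|(|A|+1)/2, i.e. 13 ≤ |A + A| ≤ 28.
Lower bound 2|A|-1 is attained iff A is an arithmetic progression.
Enumerate sums a + a' for a ≤ a' (symmetric, so this suffices):
a = -4: -4+-4=-8, -4+-3=-7, -4+5=1, -4+8=4, -4+9=5, -4+10=6, -4+11=7
a = -3: -3+-3=-6, -3+5=2, -3+8=5, -3+9=6, -3+10=7, -3+11=8
a = 5: 5+5=10, 5+8=13, 5+9=14, 5+10=15, 5+11=16
a = 8: 8+8=16, 8+9=17, 8+10=18, 8+11=19
a = 9: 9+9=18, 9+10=19, 9+11=20
a = 10: 10+10=20, 10+11=21
a = 11: 11+11=22
Distinct sums: {-8, -7, -6, 1, 2, 4, 5, 6, 7, 8, 10, 13, 14, 15, 16, 17, 18, 19, 20, 21, 22}
|A + A| = 21

|A + A| = 21


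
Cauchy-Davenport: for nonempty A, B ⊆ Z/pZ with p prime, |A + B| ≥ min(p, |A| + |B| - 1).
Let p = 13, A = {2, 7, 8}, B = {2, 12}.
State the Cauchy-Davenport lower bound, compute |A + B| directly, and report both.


Cauchy-Davenport: |A + B| ≥ min(p, |A| + |B| - 1) for A, B nonempty in Z/pZ.
|A| = 3, |B| = 2, p = 13.
CD lower bound = min(13, 3 + 2 - 1) = min(13, 4) = 4.
Compute A + B mod 13 directly:
a = 2: 2+2=4, 2+12=1
a = 7: 7+2=9, 7+12=6
a = 8: 8+2=10, 8+12=7
A + B = {1, 4, 6, 7, 9, 10}, so |A + B| = 6.
Verify: 6 ≥ 4? Yes ✓.

CD lower bound = 4, actual |A + B| = 6.


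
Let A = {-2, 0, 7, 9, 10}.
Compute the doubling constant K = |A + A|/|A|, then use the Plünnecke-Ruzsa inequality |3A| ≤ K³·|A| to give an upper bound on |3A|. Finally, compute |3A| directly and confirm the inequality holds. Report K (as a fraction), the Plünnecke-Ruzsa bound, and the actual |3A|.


|A| = 5.
Step 1: Compute A + A by enumerating all 25 pairs.
A + A = {-4, -2, 0, 5, 7, 8, 9, 10, 14, 16, 17, 18, 19, 20}, so |A + A| = 14.
Step 2: Doubling constant K = |A + A|/|A| = 14/5 = 14/5 ≈ 2.8000.
Step 3: Plünnecke-Ruzsa gives |3A| ≤ K³·|A| = (2.8000)³ · 5 ≈ 109.7600.
Step 4: Compute 3A = A + A + A directly by enumerating all triples (a,b,c) ∈ A³; |3A| = 28.
Step 5: Check 28 ≤ 109.7600? Yes ✓.

K = 14/5, Plünnecke-Ruzsa bound K³|A| ≈ 109.7600, |3A| = 28, inequality holds.


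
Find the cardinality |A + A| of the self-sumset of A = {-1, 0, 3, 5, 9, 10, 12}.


A + A = {a + a' : a, a' ∈ A}; |A| = 7.
General bounds: 2|A| - 1 ≤ |A + A| ≤ |A|(|A|+1)/2, i.e. 13 ≤ |A + A| ≤ 28.
Lower bound 2|A|-1 is attained iff A is an arithmetic progression.
Enumerate sums a + a' for a ≤ a' (symmetric, so this suffices):
a = -1: -1+-1=-2, -1+0=-1, -1+3=2, -1+5=4, -1+9=8, -1+10=9, -1+12=11
a = 0: 0+0=0, 0+3=3, 0+5=5, 0+9=9, 0+10=10, 0+12=12
a = 3: 3+3=6, 3+5=8, 3+9=12, 3+10=13, 3+12=15
a = 5: 5+5=10, 5+9=14, 5+10=15, 5+12=17
a = 9: 9+9=18, 9+10=19, 9+12=21
a = 10: 10+10=20, 10+12=22
a = 12: 12+12=24
Distinct sums: {-2, -1, 0, 2, 3, 4, 5, 6, 8, 9, 10, 11, 12, 13, 14, 15, 17, 18, 19, 20, 21, 22, 24}
|A + A| = 23

|A + A| = 23


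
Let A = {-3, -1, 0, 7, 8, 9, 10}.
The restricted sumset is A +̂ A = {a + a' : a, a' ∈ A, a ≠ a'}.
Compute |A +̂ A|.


Restricted sumset: A +̂ A = {a + a' : a ∈ A, a' ∈ A, a ≠ a'}.
Equivalently, take A + A and drop any sum 2a that is achievable ONLY as a + a for a ∈ A (i.e. sums representable only with equal summands).
Enumerate pairs (a, a') with a < a' (symmetric, so each unordered pair gives one sum; this covers all a ≠ a'):
  -3 + -1 = -4
  -3 + 0 = -3
  -3 + 7 = 4
  -3 + 8 = 5
  -3 + 9 = 6
  -3 + 10 = 7
  -1 + 0 = -1
  -1 + 7 = 6
  -1 + 8 = 7
  -1 + 9 = 8
  -1 + 10 = 9
  0 + 7 = 7
  0 + 8 = 8
  0 + 9 = 9
  0 + 10 = 10
  7 + 8 = 15
  7 + 9 = 16
  7 + 10 = 17
  8 + 9 = 17
  8 + 10 = 18
  9 + 10 = 19
Collected distinct sums: {-4, -3, -1, 4, 5, 6, 7, 8, 9, 10, 15, 16, 17, 18, 19}
|A +̂ A| = 15
(Reference bound: |A +̂ A| ≥ 2|A| - 3 for |A| ≥ 2, with |A| = 7 giving ≥ 11.)

|A +̂ A| = 15


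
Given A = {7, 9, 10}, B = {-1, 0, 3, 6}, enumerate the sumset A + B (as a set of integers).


A + B = {a + b : a ∈ A, b ∈ B}.
Enumerate all |A|·|B| = 3·4 = 12 pairs (a, b) and collect distinct sums.
a = 7: 7+-1=6, 7+0=7, 7+3=10, 7+6=13
a = 9: 9+-1=8, 9+0=9, 9+3=12, 9+6=15
a = 10: 10+-1=9, 10+0=10, 10+3=13, 10+6=16
Collecting distinct sums: A + B = {6, 7, 8, 9, 10, 12, 13, 15, 16}
|A + B| = 9

A + B = {6, 7, 8, 9, 10, 12, 13, 15, 16}


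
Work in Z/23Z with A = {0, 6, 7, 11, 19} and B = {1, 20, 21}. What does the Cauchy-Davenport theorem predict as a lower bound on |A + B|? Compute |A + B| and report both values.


Cauchy-Davenport: |A + B| ≥ min(p, |A| + |B| - 1) for A, B nonempty in Z/pZ.
|A| = 5, |B| = 3, p = 23.
CD lower bound = min(23, 5 + 3 - 1) = min(23, 7) = 7.
Compute A + B mod 23 directly:
a = 0: 0+1=1, 0+20=20, 0+21=21
a = 6: 6+1=7, 6+20=3, 6+21=4
a = 7: 7+1=8, 7+20=4, 7+21=5
a = 11: 11+1=12, 11+20=8, 11+21=9
a = 19: 19+1=20, 19+20=16, 19+21=17
A + B = {1, 3, 4, 5, 7, 8, 9, 12, 16, 17, 20, 21}, so |A + B| = 12.
Verify: 12 ≥ 7? Yes ✓.

CD lower bound = 7, actual |A + B| = 12.
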